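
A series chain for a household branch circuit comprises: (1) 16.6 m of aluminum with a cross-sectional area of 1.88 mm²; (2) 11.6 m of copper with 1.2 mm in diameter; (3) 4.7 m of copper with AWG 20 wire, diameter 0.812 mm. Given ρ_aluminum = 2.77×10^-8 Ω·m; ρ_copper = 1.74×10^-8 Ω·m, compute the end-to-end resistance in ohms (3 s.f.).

0.581 Ω

Seg 1: A = 1.88 mm² = 1.880e-06 m²
R_1 = (2.77×10^-8)(16.6)/(1.880e-06) = 0.2446 Ω
Seg 2: A = π(d/2)² = π(6.0000e-04 m)² = 1.131e-06 m²
R_2 = (1.74×10^-8)(11.6)/(1.131e-06) = 0.1785 Ω
Seg 3: A = π(0.812/2 mm)² = π(4.0600e-04 m)² = 5.178e-07 m²
R_3 = (1.74×10^-8)(4.7)/(5.178e-07) = 0.1579 Ω
R_total = R_1 + R_2 + R_3 = 0.581 Ω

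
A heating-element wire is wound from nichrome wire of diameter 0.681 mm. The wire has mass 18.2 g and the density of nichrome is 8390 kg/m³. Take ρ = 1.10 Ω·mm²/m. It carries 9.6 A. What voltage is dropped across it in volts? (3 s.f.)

173 V

ρ = 1.10 Ω·mm²/m = 1.10×10^-6 Ω·m
A = π(d/2)² = π(3.4050e-04 m)² = 3.6424e-07 m²
L = m/(density·A) = 0.0182/(8390×3.6424e-07) = 5.956 m
R = ρL/A = (1.10×10^-6)(5.956)/(3.6424e-07) = 17.99 Ω
V = IR = 9.6 × 17.99 = 173 V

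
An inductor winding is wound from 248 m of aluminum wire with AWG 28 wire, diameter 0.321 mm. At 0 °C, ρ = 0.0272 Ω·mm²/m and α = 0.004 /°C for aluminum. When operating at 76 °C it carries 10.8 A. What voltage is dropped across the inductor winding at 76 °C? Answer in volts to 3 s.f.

ρ = 0.0272 Ω·mm²/m = 2.72×10^-8 Ω·m
A = π(0.321/2 mm)² = π(1.6050e-04 m)² = 8.093e-08 m²
R₍0₎ = ρL/A = (2.72×10^-8)(248)/(8.093e-08) = 83.35 Ω
R₍76₎ = R₍0₎(1 + αΔT) = 83.35 × (1 + 0.004×76) = 108.7 Ω
V = IR = 10.8 × 108.7 = 1170 V

1170 V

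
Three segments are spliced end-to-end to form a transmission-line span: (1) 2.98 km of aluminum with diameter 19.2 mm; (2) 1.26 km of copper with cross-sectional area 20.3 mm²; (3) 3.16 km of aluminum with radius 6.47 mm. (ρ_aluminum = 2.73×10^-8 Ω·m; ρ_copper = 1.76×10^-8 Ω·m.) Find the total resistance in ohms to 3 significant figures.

Seg 1: A = π(d/2)² = π(9.6000e-03 m)² = 2.895e-04 m²
R_1 = (2.73×10^-8)(2980)/(2.895e-04) = 0.281 Ω
Seg 2: A = 20.3 mm² = 2.030e-05 m²
R_2 = (1.76×10^-8)(1260)/(2.030e-05) = 1.092 Ω
Seg 3: A = πr² = π(6.4700e-03 m)² = 1.315e-04 m²
R_3 = (2.73×10^-8)(3160)/(1.315e-04) = 0.656 Ω
R_total = R_1 + R_2 + R_3 = 2.03 Ω

2.03 Ω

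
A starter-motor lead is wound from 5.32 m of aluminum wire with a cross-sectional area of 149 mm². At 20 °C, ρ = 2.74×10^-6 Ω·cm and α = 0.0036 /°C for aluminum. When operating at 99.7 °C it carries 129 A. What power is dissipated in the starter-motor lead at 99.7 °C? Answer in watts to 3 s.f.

21.0 W

ρ = 2.74×10^-6 Ω·cm = 2.74×10^-8 Ω·m
A = 149 mm² = 1.490e-04 m²
R₍20₎ = ρL/A = (2.74×10^-8)(5.32)/(1.490e-04) = 9.783×10^-4 Ω
R₍99.7₎ = R₍20₎(1 + αΔT) = 9.783×10^-4 × (1 + 0.0036×79.7) = 0.001259 Ω
P = I²R = (129)² × 0.001259 = 21.0 W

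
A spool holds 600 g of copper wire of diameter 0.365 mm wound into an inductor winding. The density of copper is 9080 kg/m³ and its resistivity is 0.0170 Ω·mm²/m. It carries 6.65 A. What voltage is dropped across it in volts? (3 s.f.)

682 V

ρ = 0.0170 Ω·mm²/m = 1.70×10^-8 Ω·m
A = π(d/2)² = π(1.8250e-04 m)² = 1.0463e-07 m²
L = m/(density·A) = 0.6/(9080×1.0463e-07) = 631.5 m
R = ρL/A = (1.70×10^-8)(631.5)/(1.0463e-07) = 102.6 Ω
V = IR = 6.65 × 102.6 = 682 V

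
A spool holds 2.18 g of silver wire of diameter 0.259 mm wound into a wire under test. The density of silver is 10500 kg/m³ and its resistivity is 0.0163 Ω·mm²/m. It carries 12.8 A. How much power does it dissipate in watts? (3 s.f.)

ρ = 0.0163 Ω·mm²/m = 1.63×10^-8 Ω·m
A = π(d/2)² = π(1.2950e-04 m)² = 5.2685e-08 m²
L = m/(density·A) = 0.00218/(10500×5.2685e-08) = 3.941 m
R = ρL/A = (1.63×10^-8)(3.941)/(5.2685e-08) = 1.219 Ω
P = I²R = (12.8)² × 1.219 = 200 W

200 W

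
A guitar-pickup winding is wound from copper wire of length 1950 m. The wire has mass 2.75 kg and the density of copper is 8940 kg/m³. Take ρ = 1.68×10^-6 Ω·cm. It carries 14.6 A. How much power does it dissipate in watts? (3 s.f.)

44300 W

ρ = 1.68×10^-6 Ω·cm = 1.68×10^-8 Ω·m
A = m/(density·L) = 2.75/(8940×1950) = 1.5775e-07 m²
R = ρL/A = (1.68×10^-8)(1950)/(1.5775e-07) = 207.7 Ω
P = I²R = (14.6)² × 207.7 = 44300 W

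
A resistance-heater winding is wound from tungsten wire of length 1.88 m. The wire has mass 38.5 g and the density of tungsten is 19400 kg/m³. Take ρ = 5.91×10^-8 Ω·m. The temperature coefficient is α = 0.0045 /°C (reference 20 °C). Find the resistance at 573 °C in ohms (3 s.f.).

0.367 Ω

A = m/(density·L) = 0.0385/(19400×1.88) = 1.0556e-06 m²
R = ρL/A = (5.91×10^-8)(1.88)/(1.0556e-06) = 0.1053 Ω
R(573 °C) = 0.1053 × (1 + 0.0045×553) = 0.367 Ω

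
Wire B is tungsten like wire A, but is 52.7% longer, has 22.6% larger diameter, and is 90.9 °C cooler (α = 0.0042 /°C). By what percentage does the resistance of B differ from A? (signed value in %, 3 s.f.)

-37.2%

R ∝ ρL/d² with ρ ∝ (1+αΔT), so R_B/R_A = (1 + 52.7/100) × (1 + 22.6/100)⁻² × (1 − 0.0042×90.9)
= 1.527 × 0.6653 × 0.6182 = 0.6281
(R_B − R_A)/R_A = 0.6281 − 1 = -37.2%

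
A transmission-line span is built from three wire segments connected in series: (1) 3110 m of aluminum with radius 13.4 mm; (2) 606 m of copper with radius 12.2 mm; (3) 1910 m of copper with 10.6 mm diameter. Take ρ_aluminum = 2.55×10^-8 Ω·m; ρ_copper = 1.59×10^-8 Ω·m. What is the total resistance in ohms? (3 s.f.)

Seg 1: A = πr² = π(1.3400e-02 m)² = 5.641e-04 m²
R_1 = (2.55×10^-8)(3110)/(5.641e-04) = 0.1406 Ω
Seg 2: A = πr² = π(1.2200e-02 m)² = 4.676e-04 m²
R_2 = (1.59×10^-8)(606)/(4.676e-04) = 0.02061 Ω
Seg 3: A = π(d/2)² = π(5.3000e-03 m)² = 8.825e-05 m²
R_3 = (1.59×10^-8)(1910)/(8.825e-05) = 0.3441 Ω
R_total = R_1 + R_2 + R_3 = 0.505 Ω

0.505 Ω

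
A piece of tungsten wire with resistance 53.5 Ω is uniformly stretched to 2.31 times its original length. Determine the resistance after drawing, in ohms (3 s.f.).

Volume constant ⇒ A' = A/k with k = 2.31. R' = ρ(kL)/(A/k) = k²R.
R' = 5.336 × 53.5 = 285 Ω

285 Ω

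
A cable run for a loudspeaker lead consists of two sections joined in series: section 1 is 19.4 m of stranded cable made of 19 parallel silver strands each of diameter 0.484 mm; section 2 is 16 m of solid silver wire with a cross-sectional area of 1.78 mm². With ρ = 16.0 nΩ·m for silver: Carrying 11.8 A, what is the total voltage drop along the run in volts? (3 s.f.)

2.74 V

ρ = 16.0 nΩ·m = 1.60×10^-8 Ω·m
Section 1: A_strand = π(2.4200e-04)² = 1.840e-07 m²; R₁ = ρL/(N·A_s) = (1.60×10^-8)(19.4)/(19×1.840e-07) = 0.08879 Ω
Section 2: A = 1.78 mm² = 1.780e-06 m²
R₂ = (1.60×10^-8)(16)/(1.780e-06) = 0.1438 Ω
R = R₁ + R₂ = 0.2326 Ω
V = IR = 11.8 × 0.2326 = 2.74 V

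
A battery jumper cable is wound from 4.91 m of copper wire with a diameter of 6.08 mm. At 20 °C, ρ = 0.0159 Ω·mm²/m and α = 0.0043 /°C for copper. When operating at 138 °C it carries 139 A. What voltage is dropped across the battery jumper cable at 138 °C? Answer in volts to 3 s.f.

ρ = 0.0159 Ω·mm²/m = 1.59×10^-8 Ω·m
A = π(d/2)² = π(3.0400e-03 m)² = 2.903e-05 m²
R₍20₎ = ρL/A = (1.59×10^-8)(4.91)/(2.903e-05) = 0.002689 Ω
R₍138₎ = R₍20₎(1 + αΔT) = 0.002689 × (1 + 0.0043×118) = 0.004053 Ω
V = IR = 139 × 0.004053 = 0.563 V

0.563 V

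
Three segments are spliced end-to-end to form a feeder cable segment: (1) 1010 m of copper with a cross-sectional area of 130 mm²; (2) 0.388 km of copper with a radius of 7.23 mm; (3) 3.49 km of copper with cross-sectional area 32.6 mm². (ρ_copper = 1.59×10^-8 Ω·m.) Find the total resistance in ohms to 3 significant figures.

1.86 Ω

Seg 1: A = 130 mm² = 1.300e-04 m²
R_1 = (1.59×10^-8)(1010)/(1.300e-04) = 0.1235 Ω
Seg 2: A = πr² = π(7.2300e-03 m)² = 1.642e-04 m²
R_2 = (1.59×10^-8)(388)/(1.642e-04) = 0.03757 Ω
Seg 3: A = 32.6 mm² = 3.260e-05 m²
R_3 = (1.59×10^-8)(3490)/(3.260e-05) = 1.702 Ω
R_total = R_1 + R_2 + R_3 = 1.86 Ω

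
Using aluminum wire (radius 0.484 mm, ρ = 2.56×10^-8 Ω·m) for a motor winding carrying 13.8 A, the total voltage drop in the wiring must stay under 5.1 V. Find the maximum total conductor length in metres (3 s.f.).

10.6 m

A = πr² = π(4.8400e-04 m)² = 7.359e-07 m²
L_max = V_max·A/(1·ρI) = (5.1)(7.359e-07)/(2.56×10^-8×13.8) = 10.6 m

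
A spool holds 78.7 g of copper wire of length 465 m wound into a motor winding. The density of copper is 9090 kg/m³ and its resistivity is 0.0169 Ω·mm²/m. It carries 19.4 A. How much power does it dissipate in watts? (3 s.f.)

ρ = 0.0169 Ω·mm²/m = 1.69×10^-8 Ω·m
A = m/(density·L) = 0.0787/(9090×465) = 1.8619e-08 m²
R = ρL/A = (1.69×10^-8)(465)/(1.8619e-08) = 422.1 Ω
P = I²R = (19.4)² × 422.1 = 1.59×10^5 W

1.59×10^5 W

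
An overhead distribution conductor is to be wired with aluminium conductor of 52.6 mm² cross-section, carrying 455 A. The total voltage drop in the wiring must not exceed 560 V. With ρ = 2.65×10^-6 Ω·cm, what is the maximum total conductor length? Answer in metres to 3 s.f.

ρ = 2.65×10^-6 Ω·cm = 2.65×10^-8 Ω·m
A = 52.6 mm² = 5.260e-05 m²
L_max = V_max·A/(1·ρI) = (560)(5.260e-05)/(2.65×10^-8×455) = 2440 m

2440 m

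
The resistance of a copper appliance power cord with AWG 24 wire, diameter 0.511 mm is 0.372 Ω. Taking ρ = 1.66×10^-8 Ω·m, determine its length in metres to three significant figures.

4.60 m

A = π(0.511/2 mm)² = π(2.5550e-04 m)² = 2.051e-07 m²
L = RA/ρ = (0.372)(2.051e-07)/(1.66×10^-8) = 4.60 m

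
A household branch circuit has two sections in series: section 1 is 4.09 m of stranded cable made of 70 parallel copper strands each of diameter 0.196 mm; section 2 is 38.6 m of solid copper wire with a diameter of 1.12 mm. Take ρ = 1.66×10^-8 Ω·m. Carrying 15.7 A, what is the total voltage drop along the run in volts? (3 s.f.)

Section 1: A_strand = π(9.8000e-05)² = 3.017e-08 m²; R₁ = ρL/(N·A_s) = (1.66×10^-8)(4.09)/(70×3.017e-08) = 0.03215 Ω
Section 2: A = π(d/2)² = π(5.6000e-04 m)² = 9.852e-07 m²
R₂ = (1.66×10^-8)(38.6)/(9.852e-07) = 0.6504 Ω
R = R₁ + R₂ = 0.6825 Ω
V = IR = 15.7 × 0.6825 = 10.7 V

10.7 V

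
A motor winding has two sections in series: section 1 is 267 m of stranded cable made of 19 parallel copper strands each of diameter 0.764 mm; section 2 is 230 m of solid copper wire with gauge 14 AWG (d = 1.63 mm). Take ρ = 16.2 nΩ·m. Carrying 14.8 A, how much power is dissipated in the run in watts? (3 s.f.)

500 W

ρ = 16.2 nΩ·m = 1.62×10^-8 Ω·m
Section 1: A_strand = π(3.8200e-04)² = 4.584e-07 m²; R₁ = ρL/(N·A_s) = (1.62×10^-8)(267)/(19×4.584e-07) = 0.4966 Ω
Section 2: A = π(1.63/2 mm)² = π(8.1500e-04 m)² = 2.087e-06 m²
R₂ = (1.62×10^-8)(230)/(2.087e-06) = 1.786 Ω
R = R₁ + R₂ = 2.282 Ω
P = I²R = (14.8)² × 2.282 = 500 W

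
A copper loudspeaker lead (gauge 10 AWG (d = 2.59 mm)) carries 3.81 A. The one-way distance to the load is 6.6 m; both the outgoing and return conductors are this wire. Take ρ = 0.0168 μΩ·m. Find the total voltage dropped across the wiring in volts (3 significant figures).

ρ = 0.0168 μΩ·m = 1.68×10^-8 Ω·m
A = π(2.59/2 mm)² = π(1.2950e-03 m)² = 5.269e-06 m²
Total conductor length (both ways) L = 2 × 6.6 = 13.2 m
R = ρL/A = (1.68×10^-8)(13.2)/(5.269e-06) = 0.04209 Ω
V = IR = 3.81 × 0.04209 = 0.160 V

0.160 V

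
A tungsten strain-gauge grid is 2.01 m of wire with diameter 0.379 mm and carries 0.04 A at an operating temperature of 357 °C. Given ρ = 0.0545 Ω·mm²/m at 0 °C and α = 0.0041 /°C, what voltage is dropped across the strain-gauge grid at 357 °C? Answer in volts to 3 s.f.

ρ = 0.0545 Ω·mm²/m = 5.45×10^-8 Ω·m
A = π(d/2)² = π(1.8950e-04 m)² = 1.128e-07 m²
R₍0₎ = ρL/A = (5.45×10^-8)(2.01)/(1.128e-07) = 0.971 Ω
R₍357₎ = R₍0₎(1 + αΔT) = 0.971 × (1 + 0.0041×357) = 2.392 Ω
V = IR = 0.04 × 2.392 = 0.0957 V

0.0957 V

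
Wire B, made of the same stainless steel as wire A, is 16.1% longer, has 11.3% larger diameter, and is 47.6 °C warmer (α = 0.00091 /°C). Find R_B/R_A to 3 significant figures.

0.978

R ∝ ρL/d² with ρ ∝ (1+αΔT), so R_B/R_A = (1 + 16.1/100) × (1 + 11.3/100)⁻² × (1 + 0.00091×47.6)
= 1.161 × 0.8073 × 1.043 = 0.978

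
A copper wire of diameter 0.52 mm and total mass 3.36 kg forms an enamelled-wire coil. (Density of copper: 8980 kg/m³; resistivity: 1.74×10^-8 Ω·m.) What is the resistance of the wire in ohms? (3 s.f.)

A = π(d/2)² = π(2.6000e-04 m)² = 2.1237e-07 m²
L = m/(density·A) = 3.36/(8980×2.1237e-07) = 1762 m
R = ρL/A = (1.74×10^-8)(1762)/(2.1237e-07) = 144 Ω

144 Ω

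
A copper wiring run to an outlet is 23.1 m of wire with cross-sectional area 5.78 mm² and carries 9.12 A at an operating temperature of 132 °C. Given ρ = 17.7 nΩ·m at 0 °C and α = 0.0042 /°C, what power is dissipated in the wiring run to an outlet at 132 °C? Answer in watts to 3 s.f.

9.15 W

ρ = 17.7 nΩ·m = 1.77×10^-8 Ω·m
A = 5.78 mm² = 5.780e-06 m²
R₍0₎ = ρL/A = (1.77×10^-8)(23.1)/(5.780e-06) = 0.07074 Ω
R₍132₎ = R₍0₎(1 + αΔT) = 0.07074 × (1 + 0.0042×132) = 0.11 Ω
P = I²R = (9.12)² × 0.11 = 9.15 W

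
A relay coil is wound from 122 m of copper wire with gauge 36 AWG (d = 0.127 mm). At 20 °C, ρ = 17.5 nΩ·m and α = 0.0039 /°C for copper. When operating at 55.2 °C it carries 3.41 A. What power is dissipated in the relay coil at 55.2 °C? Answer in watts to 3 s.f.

ρ = 17.5 nΩ·m = 1.75×10^-8 Ω·m
A = π(0.127/2 mm)² = π(6.3500e-05 m)² = 1.267e-08 m²
R₍20₎ = ρL/A = (1.75×10^-8)(122)/(1.267e-08) = 168.5 Ω
R₍55.2₎ = R₍20₎(1 + αΔT) = 168.5 × (1 + 0.0039×35.2) = 191.7 Ω
P = I²R = (3.41)² × 191.7 = 2230 W

2230 W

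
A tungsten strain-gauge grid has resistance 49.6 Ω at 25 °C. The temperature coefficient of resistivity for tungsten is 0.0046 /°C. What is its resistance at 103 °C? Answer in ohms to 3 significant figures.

67.4 Ω

ΔT = 103 − 25 = 78 °C
R = R₀(1 + αΔT) = 49.6 × (1 + 0.0046×78) = 49.6 × 1.359 = 67.4 Ω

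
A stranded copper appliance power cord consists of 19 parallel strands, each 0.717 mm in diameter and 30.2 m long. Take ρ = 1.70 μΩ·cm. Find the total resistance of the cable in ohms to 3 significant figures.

0.0669 Ω

ρ = 1.70 μΩ·cm = 1.70×10^-8 Ω·m
A_strand = π(3.5850e-04 m)² = 4.038e-07 m²
R_strand = ρL/A = (1.70×10^-8)(30.2)/(4.038e-07) = 1.272 Ω
R_total = R_strand/N = 1.272/19 = 0.0669 Ω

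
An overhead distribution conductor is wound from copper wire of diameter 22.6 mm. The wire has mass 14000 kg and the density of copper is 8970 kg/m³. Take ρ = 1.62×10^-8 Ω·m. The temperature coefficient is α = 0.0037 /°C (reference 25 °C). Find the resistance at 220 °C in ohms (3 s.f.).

0.270 Ω

A = π(d/2)² = π(1.1300e-02 m)² = 4.0115e-04 m²
L = m/(density·A) = 14000/(8970×4.0115e-04) = 3891 m
R = ρL/A = (1.62×10^-8)(3891)/(4.0115e-04) = 0.1571 Ω
R(220 °C) = 0.1571 × (1 + 0.0037×195) = 0.270 Ω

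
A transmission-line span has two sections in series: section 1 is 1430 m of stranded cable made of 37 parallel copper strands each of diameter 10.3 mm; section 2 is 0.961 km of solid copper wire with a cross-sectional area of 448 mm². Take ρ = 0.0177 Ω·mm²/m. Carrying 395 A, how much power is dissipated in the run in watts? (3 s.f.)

7200 W

ρ = 0.0177 Ω·mm²/m = 1.77×10^-8 Ω·m
Section 1: A_strand = π(5.1500e-03)² = 8.332e-05 m²; R₁ = ρL/(N·A_s) = (1.77×10^-8)(1430)/(37×8.332e-05) = 0.00821 Ω
Section 2: A = 448 mm² = 4.480e-04 m²
R₂ = (1.77×10^-8)(961)/(4.480e-04) = 0.03797 Ω
R = R₁ + R₂ = 0.04618 Ω
P = I²R = (395)² × 0.04618 = 7200 W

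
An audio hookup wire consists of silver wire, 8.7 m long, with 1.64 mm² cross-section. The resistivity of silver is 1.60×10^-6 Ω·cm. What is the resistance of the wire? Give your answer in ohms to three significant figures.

0.0849 Ω

ρ = 1.60×10^-6 Ω·cm = 1.60×10^-8 Ω·m
A = 1.64 mm² = 1.640e-06 m²
R = ρL/A = (1.60×10^-8)(8.7 m)/(1.640e-06 m²) = 0.0849 Ω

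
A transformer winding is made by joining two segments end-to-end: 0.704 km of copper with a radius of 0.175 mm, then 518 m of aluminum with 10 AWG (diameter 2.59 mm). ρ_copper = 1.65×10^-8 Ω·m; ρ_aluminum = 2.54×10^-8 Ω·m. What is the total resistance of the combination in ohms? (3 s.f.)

123 Ω

Segment 1: A = πr² = π(1.7500e-04 m)² = 9.621e-08 m²
R₁ = ρL/A = (1.65×10^-8)(704)/(9.621e-08) = 120.7 Ω
Segment 2: A = π(2.59/2 mm)² = π(1.2950e-03 m)² = 5.269e-06 m²
R₂ = (2.54×10^-8)(518)/(5.269e-06) = 2.497 Ω
R = R₁ + R₂ = 123 Ω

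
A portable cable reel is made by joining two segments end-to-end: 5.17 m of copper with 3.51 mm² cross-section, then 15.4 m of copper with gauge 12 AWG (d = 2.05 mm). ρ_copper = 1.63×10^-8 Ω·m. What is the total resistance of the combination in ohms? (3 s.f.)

Segment 1: A = 3.51 mm² = 3.510e-06 m²
R₁ = ρL/A = (1.63×10^-8)(5.17)/(3.510e-06) = 0.02401 Ω
Segment 2: A = π(2.05/2 mm)² = π(1.0250e-03 m)² = 3.301e-06 m²
R₂ = (1.63×10^-8)(15.4)/(3.301e-06) = 0.07605 Ω
R = R₁ + R₂ = 0.100 Ω

0.100 Ω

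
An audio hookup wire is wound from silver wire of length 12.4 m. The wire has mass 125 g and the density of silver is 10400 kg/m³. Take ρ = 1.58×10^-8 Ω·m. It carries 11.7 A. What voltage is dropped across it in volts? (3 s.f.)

2.36 V

A = m/(density·L) = 0.125/(10400×12.4) = 9.6929e-07 m²
R = ρL/A = (1.58×10^-8)(12.4)/(9.6929e-07) = 0.2021 Ω
V = IR = 11.7 × 0.2021 = 2.36 V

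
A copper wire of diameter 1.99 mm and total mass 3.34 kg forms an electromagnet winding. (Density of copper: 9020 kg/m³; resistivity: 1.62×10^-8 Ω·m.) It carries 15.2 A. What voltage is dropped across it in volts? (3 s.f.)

9.43 V

A = π(d/2)² = π(9.9500e-04 m)² = 3.1103e-06 m²
L = m/(density·A) = 3.34/(9020×3.1103e-06) = 119.1 m
R = ρL/A = (1.62×10^-8)(119.1)/(3.1103e-06) = 0.6201 Ω
V = IR = 15.2 × 0.6201 = 9.43 V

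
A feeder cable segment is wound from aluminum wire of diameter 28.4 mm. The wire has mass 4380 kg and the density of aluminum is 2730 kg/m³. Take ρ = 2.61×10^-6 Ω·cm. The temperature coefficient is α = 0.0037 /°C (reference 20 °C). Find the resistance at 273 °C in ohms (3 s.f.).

0.202 Ω

ρ = 2.61×10^-6 Ω·cm = 2.61×10^-8 Ω·m
A = π(d/2)² = π(1.4200e-02 m)² = 6.3347e-04 m²
L = m/(density·A) = 4380/(2730×6.3347e-04) = 2533 m
R = ρL/A = (2.61×10^-8)(2533)/(6.3347e-04) = 0.1044 Ω
R(273 °C) = 0.1044 × (1 + 0.0037×253) = 0.202 Ω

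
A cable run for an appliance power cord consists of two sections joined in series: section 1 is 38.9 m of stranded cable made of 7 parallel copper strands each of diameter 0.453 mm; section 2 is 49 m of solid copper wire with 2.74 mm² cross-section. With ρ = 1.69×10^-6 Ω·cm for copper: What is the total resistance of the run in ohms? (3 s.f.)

0.885 Ω

ρ = 1.69×10^-6 Ω·cm = 1.69×10^-8 Ω·m
Section 1: A_strand = π(2.2650e-04)² = 1.612e-07 m²; R₁ = ρL/(N·A_s) = (1.69×10^-8)(38.9)/(7×1.612e-07) = 0.5827 Ω
Section 2: A = 2.74 mm² = 2.740e-06 m²
R₂ = (1.69×10^-8)(49)/(2.740e-06) = 0.3022 Ω
R = R₁ + R₂ = 0.885 Ω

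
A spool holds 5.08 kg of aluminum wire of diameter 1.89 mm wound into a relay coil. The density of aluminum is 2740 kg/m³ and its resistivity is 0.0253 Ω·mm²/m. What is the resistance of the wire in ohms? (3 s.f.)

ρ = 0.0253 Ω·mm²/m = 2.53×10^-8 Ω·m
A = π(d/2)² = π(9.4500e-04 m)² = 2.8055e-06 m²
L = m/(density·A) = 5.08/(2740×2.8055e-06) = 660.8 m
R = ρL/A = (2.53×10^-8)(660.8)/(2.8055e-06) = 5.96 Ω

5.96 Ω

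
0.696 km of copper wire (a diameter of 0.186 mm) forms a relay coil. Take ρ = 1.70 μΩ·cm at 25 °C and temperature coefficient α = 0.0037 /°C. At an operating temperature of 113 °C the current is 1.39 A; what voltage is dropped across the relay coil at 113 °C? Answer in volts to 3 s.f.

802 V

ρ = 1.70 μΩ·cm = 1.70×10^-8 Ω·m
A = π(d/2)² = π(9.3000e-05 m)² = 2.717e-08 m²
R₍25₎ = ρL/A = (1.70×10^-8)(696)/(2.717e-08) = 435.5 Ω
R₍113₎ = R₍25₎(1 + αΔT) = 435.5 × (1 + 0.0037×88) = 577.2 Ω
V = IR = 1.39 × 577.2 = 802 V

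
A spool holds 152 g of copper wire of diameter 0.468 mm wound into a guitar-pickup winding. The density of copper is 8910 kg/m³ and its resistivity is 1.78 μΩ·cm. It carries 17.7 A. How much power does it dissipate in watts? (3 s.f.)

3210 W

ρ = 1.78 μΩ·cm = 1.78×10^-8 Ω·m
A = π(d/2)² = π(2.3400e-04 m)² = 1.7202e-07 m²
L = m/(density·A) = 0.152/(8910×1.7202e-07) = 99.17 m
R = ρL/A = (1.78×10^-8)(99.17)/(1.7202e-07) = 10.26 Ω
P = I²R = (17.7)² × 10.26 = 3210 W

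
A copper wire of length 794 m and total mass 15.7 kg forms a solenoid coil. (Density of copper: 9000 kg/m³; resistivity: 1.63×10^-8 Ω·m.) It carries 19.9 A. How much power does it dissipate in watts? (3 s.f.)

2330 W

A = m/(density·L) = 15.7/(9000×794) = 2.1970e-06 m²
R = ρL/A = (1.63×10^-8)(794)/(2.1970e-06) = 5.891 Ω
P = I²R = (19.9)² × 5.891 = 2330 W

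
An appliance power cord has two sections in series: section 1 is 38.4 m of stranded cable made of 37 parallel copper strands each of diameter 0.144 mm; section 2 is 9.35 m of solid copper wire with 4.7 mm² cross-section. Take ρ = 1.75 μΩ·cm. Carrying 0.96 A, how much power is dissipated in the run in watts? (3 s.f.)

ρ = 1.75 μΩ·cm = 1.75×10^-8 Ω·m
Section 1: A_strand = π(7.2000e-05)² = 1.629e-08 m²; R₁ = ρL/(N·A_s) = (1.75×10^-8)(38.4)/(37×1.629e-08) = 1.115 Ω
Section 2: A = 4.7 mm² = 4.700e-06 m²
R₂ = (1.75×10^-8)(9.35)/(4.700e-06) = 0.03481 Ω
R = R₁ + R₂ = 1.15 Ω
P = I²R = (0.96)² × 1.15 = 1.06 W

1.06 W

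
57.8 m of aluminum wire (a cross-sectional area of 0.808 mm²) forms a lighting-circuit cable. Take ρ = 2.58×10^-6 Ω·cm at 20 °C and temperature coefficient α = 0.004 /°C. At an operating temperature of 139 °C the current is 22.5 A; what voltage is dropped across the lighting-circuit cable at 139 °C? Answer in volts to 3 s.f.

ρ = 2.58×10^-6 Ω·cm = 2.58×10^-8 Ω·m
A = 0.808 mm² = 8.080e-07 m²
R₍20₎ = ρL/A = (2.58×10^-8)(57.8)/(8.080e-07) = 1.846 Ω
R₍139₎ = R₍20₎(1 + αΔT) = 1.846 × (1 + 0.004×119) = 2.724 Ω
V = IR = 22.5 × 2.724 = 61.3 V

61.3 V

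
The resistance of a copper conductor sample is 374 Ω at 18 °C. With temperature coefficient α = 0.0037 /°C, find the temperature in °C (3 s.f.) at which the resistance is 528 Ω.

R = R₀(1 + α(T − T₀)) ⇒ T = T₀ + (R/R₀ − 1)/α
T = 18 + (528/374 − 1)/0.0037 = 18 + (0.4118)/0.0037 = 129 °C

129 °C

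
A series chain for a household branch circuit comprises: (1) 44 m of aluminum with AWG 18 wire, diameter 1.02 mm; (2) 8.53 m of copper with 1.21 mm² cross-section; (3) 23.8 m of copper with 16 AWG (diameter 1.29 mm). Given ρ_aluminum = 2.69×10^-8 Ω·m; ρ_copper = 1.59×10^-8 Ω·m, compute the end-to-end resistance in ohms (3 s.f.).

Seg 1: A = π(1.02/2 mm)² = π(5.1000e-04 m)² = 8.171e-07 m²
R_1 = (2.69×10^-8)(44)/(8.171e-07) = 1.448 Ω
Seg 2: A = 1.21 mm² = 1.210e-06 m²
R_2 = (1.59×10^-8)(8.53)/(1.210e-06) = 0.1121 Ω
Seg 3: A = π(1.29/2 mm)² = π(6.4500e-04 m)² = 1.307e-06 m²
R_3 = (1.59×10^-8)(23.8)/(1.307e-06) = 0.2895 Ω
R_total = R_1 + R_2 + R_3 = 1.85 Ω

1.85 Ω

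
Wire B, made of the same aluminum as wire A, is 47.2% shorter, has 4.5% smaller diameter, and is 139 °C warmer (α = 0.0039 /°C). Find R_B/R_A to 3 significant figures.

0.893

R ∝ ρL/d² with ρ ∝ (1+αΔT), so R_B/R_A = (1 − 47.2/100) × (1 − 4.5/100)⁻² × (1 + 0.0039×139)
= 0.528 × 1.097 × 1.542 = 0.893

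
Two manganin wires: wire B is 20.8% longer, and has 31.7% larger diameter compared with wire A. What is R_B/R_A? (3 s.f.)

0.696

R ∝ L/d², so R_B/R_A = (1 + 20.8/100) × (1 + 31.7/100)⁻²
= 1.208 × 0.5765 = 0.696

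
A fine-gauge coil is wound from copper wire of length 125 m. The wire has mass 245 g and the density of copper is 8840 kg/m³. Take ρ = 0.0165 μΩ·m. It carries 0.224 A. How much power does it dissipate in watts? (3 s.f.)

ρ = 0.0165 μΩ·m = 1.65×10^-8 Ω·m
A = m/(density·L) = 0.245/(8840×125) = 2.2172e-07 m²
R = ρL/A = (1.65×10^-8)(125)/(2.2172e-07) = 9.302 Ω
P = I²R = (0.224)² × 9.302 = 0.467 W

0.467 W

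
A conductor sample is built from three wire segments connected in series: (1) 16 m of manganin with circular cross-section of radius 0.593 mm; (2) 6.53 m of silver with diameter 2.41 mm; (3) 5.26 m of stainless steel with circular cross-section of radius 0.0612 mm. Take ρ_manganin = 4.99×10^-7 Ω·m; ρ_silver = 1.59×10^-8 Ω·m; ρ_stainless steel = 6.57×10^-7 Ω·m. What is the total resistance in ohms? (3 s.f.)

Seg 1: A = πr² = π(5.9300e-04 m)² = 1.105e-06 m²
R_1 = (4.99×10^-7)(16)/(1.105e-06) = 7.227 Ω
Seg 2: A = π(d/2)² = π(1.2050e-03 m)² = 4.562e-06 m²
R_2 = (1.59×10^-8)(6.53)/(4.562e-06) = 0.02276 Ω
Seg 3: A = πr² = π(6.1200e-05 m)² = 1.177e-08 m²
R_3 = (6.57×10^-7)(5.26)/(1.177e-08) = 293.7 Ω
R_total = R_1 + R_2 + R_3 = 301 Ω

301 Ω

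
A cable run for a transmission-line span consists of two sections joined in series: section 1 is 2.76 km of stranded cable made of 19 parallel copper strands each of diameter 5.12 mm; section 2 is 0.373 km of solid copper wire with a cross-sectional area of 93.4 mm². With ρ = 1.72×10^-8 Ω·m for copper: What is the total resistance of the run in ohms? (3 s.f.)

Section 1: A_strand = π(2.5600e-03)² = 2.059e-05 m²; R₁ = ρL/(N·A_s) = (1.72×10^-8)(2760)/(19×2.059e-05) = 0.1214 Ω
Section 2: A = 93.4 mm² = 9.340e-05 m²
R₂ = (1.72×10^-8)(373)/(9.340e-05) = 0.06869 Ω
R = R₁ + R₂ = 0.190 Ω

0.190 Ω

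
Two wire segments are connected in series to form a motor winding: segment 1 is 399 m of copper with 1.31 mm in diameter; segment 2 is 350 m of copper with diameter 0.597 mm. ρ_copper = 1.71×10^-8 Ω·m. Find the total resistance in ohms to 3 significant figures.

26.4 Ω

Segment 1: A = π(d/2)² = π(6.5500e-04 m)² = 1.348e-06 m²
R₁ = ρL/A = (1.71×10^-8)(399)/(1.348e-06) = 5.062 Ω
Segment 2: A = π(d/2)² = π(2.9850e-04 m)² = 2.799e-07 m²
R₂ = (1.71×10^-8)(350)/(2.799e-07) = 21.38 Ω
R = R₁ + R₂ = 26.4 Ω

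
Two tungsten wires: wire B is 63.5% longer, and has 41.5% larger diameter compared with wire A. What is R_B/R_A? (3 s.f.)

0.817

R ∝ L/d², so R_B/R_A = (1 + 63.5/100) × (1 + 41.5/100)⁻²
= 1.635 × 0.4994 = 0.817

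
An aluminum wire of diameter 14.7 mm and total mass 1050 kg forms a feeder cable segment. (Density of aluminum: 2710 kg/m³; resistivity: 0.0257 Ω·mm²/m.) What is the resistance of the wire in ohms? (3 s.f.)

ρ = 0.0257 Ω·mm²/m = 2.57×10^-8 Ω·m
A = π(d/2)² = π(7.3500e-03 m)² = 1.6972e-04 m²
L = m/(density·A) = 1050/(2710×1.6972e-04) = 2283 m
R = ρL/A = (2.57×10^-8)(2283)/(1.6972e-04) = 0.346 Ω

0.346 Ω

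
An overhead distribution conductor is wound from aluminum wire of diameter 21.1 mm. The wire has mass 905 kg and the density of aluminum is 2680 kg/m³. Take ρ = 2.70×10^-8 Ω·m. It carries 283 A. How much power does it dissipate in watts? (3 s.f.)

5970 W

A = π(d/2)² = π(1.0550e-02 m)² = 3.4967e-04 m²
L = m/(density·A) = 905/(2680×3.4967e-04) = 965.7 m
R = ρL/A = (2.70×10^-8)(965.7)/(3.4967e-04) = 0.07457 Ω
P = I²R = (283)² × 0.07457 = 5970 W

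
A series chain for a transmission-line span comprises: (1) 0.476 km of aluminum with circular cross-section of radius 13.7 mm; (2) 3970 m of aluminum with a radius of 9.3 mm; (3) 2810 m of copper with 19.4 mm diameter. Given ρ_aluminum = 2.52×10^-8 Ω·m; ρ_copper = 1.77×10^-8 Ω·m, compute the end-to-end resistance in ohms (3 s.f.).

0.557 Ω

Seg 1: A = πr² = π(1.3700e-02 m)² = 5.896e-04 m²
R_1 = (2.52×10^-8)(476)/(5.896e-04) = 0.02034 Ω
Seg 2: A = πr² = π(9.3000e-03 m)² = 2.717e-04 m²
R_2 = (2.52×10^-8)(3970)/(2.717e-04) = 0.3682 Ω
Seg 3: A = π(d/2)² = π(9.7000e-03 m)² = 2.956e-04 m²
R_3 = (1.77×10^-8)(2810)/(2.956e-04) = 0.1683 Ω
R_total = R_1 + R_2 + R_3 = 0.557 Ω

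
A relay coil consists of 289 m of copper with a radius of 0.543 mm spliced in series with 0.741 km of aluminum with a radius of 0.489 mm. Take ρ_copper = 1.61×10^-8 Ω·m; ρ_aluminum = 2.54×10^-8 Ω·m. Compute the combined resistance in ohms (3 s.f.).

30.1 Ω

Segment 1: A = πr² = π(5.4300e-04 m)² = 9.263e-07 m²
R₁ = ρL/A = (1.61×10^-8)(289)/(9.263e-07) = 5.023 Ω
Segment 2: A = πr² = π(4.8900e-04 m)² = 7.512e-07 m²
R₂ = (2.54×10^-8)(741)/(7.512e-07) = 25.05 Ω
R = R₁ + R₂ = 30.1 Ω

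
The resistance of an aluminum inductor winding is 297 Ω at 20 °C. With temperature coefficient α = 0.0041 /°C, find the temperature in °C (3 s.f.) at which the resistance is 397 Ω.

R = R₀(1 + α(T − T₀)) ⇒ T = T₀ + (R/R₀ − 1)/α
T = 20 + (397/297 − 1)/0.0041 = 20 + (0.3367)/0.0041 = 102 °C

102 °C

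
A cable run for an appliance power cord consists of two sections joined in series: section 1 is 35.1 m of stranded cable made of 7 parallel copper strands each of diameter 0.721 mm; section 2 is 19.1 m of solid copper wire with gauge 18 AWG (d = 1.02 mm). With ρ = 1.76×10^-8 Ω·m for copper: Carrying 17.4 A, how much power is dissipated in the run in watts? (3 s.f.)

Section 1: A_strand = π(3.6050e-04)² = 4.083e-07 m²; R₁ = ρL/(N·A_s) = (1.76×10^-8)(35.1)/(7×4.083e-07) = 0.2162 Ω
Section 2: A = π(1.02/2 mm)² = π(5.1000e-04 m)² = 8.171e-07 m²
R₂ = (1.76×10^-8)(19.1)/(8.171e-07) = 0.4114 Ω
R = R₁ + R₂ = 0.6275 Ω
P = I²R = (17.4)² × 0.6275 = 190 W

190 W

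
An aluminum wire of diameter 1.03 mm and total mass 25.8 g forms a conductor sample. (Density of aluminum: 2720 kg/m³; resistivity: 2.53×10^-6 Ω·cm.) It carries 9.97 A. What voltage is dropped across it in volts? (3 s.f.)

ρ = 2.53×10^-6 Ω·cm = 2.53×10^-8 Ω·m
A = π(d/2)² = π(5.1500e-04 m)² = 8.3323e-07 m²
L = m/(density·A) = 0.0258/(2720×8.3323e-07) = 11.38 m
R = ρL/A = (2.53×10^-8)(11.38)/(8.3323e-07) = 0.3457 Ω
V = IR = 9.97 × 0.3457 = 3.45 V

3.45 V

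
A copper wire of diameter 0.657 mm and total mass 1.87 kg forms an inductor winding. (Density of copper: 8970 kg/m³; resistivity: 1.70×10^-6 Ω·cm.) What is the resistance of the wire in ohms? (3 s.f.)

30.8 Ω

ρ = 1.70×10^-6 Ω·cm = 1.70×10^-8 Ω·m
A = π(d/2)² = π(3.2850e-04 m)² = 3.3902e-07 m²
L = m/(density·A) = 1.87/(8970×3.3902e-07) = 614.9 m
R = ρL/A = (1.70×10^-8)(614.9)/(3.3902e-07) = 30.8 Ω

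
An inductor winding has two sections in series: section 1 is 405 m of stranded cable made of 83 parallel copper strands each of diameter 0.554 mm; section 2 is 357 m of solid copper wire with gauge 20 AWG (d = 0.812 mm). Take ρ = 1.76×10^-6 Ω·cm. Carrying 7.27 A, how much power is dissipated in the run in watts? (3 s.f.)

660 W

ρ = 1.76×10^-6 Ω·cm = 1.76×10^-8 Ω·m
Section 1: A_strand = π(2.7700e-04)² = 2.411e-07 m²; R₁ = ρL/(N·A_s) = (1.76×10^-8)(405)/(83×2.411e-07) = 0.3563 Ω
Section 2: A = π(0.812/2 mm)² = π(4.0600e-04 m)² = 5.178e-07 m²
R₂ = (1.76×10^-8)(357)/(5.178e-07) = 12.13 Ω
R = R₁ + R₂ = 12.49 Ω
P = I²R = (7.27)² × 12.49 = 660 W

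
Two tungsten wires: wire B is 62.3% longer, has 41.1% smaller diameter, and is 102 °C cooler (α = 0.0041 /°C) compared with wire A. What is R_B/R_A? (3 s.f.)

R ∝ ρL/d² with ρ ∝ (1+αΔT), so R_B/R_A = (1 + 62.3/100) × (1 − 41.1/100)⁻² × (1 − 0.0041×102)
= 1.623 × 2.882 × 0.5818 = 2.72

2.72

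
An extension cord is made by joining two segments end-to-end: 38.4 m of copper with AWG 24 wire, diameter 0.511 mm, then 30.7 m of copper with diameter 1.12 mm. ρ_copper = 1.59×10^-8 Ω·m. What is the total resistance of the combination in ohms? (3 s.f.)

3.47 Ω

Segment 1: A = π(0.511/2 mm)² = π(2.5550e-04 m)² = 2.051e-07 m²
R₁ = ρL/A = (1.59×10^-8)(38.4)/(2.051e-07) = 2.977 Ω
Segment 2: A = π(d/2)² = π(5.6000e-04 m)² = 9.852e-07 m²
R₂ = (1.59×10^-8)(30.7)/(9.852e-07) = 0.4955 Ω
R = R₁ + R₂ = 3.47 Ω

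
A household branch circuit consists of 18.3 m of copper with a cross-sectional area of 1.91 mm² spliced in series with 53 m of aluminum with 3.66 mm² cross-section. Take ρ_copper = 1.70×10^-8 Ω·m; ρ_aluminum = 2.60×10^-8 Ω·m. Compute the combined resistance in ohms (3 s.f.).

Segment 1: A = 1.91 mm² = 1.910e-06 m²
R₁ = ρL/A = (1.70×10^-8)(18.3)/(1.910e-06) = 0.1629 Ω
Segment 2: A = 3.66 mm² = 3.660e-06 m²
R₂ = (2.60×10^-8)(53)/(3.660e-06) = 0.3765 Ω
R = R₁ + R₂ = 0.539 Ω

0.539 Ω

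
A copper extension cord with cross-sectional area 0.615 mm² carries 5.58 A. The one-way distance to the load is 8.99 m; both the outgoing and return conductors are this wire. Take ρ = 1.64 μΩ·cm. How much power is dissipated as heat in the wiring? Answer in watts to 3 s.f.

ρ = 1.64 μΩ·cm = 1.64×10^-8 Ω·m
A = 0.615 mm² = 6.150e-07 m²
Total conductor length (both ways) L = 2 × 8.99 = 17.98 m
R = ρL/A = (1.64×10^-8)(17.98)/(6.150e-07) = 0.4795 Ω
P = I²R = (5.58)² × 0.4795 = 14.9 W

14.9 W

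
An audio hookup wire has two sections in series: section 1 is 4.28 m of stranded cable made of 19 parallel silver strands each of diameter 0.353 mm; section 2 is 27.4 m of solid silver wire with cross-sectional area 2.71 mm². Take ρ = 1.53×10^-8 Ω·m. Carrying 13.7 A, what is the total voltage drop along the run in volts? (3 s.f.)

2.60 V

Section 1: A_strand = π(1.7650e-04)² = 9.787e-08 m²; R₁ = ρL/(N·A_s) = (1.53×10^-8)(4.28)/(19×9.787e-08) = 0.03522 Ω
Section 2: A = 2.71 mm² = 2.710e-06 m²
R₂ = (1.53×10^-8)(27.4)/(2.710e-06) = 0.1547 Ω
R = R₁ + R₂ = 0.1899 Ω
V = IR = 13.7 × 0.1899 = 2.60 V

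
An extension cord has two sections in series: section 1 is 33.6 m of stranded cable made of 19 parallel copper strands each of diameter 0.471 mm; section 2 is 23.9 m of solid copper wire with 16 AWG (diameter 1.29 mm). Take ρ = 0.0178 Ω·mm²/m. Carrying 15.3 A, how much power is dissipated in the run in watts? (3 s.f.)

ρ = 0.0178 Ω·mm²/m = 1.78×10^-8 Ω·m
Section 1: A_strand = π(2.3550e-04)² = 1.742e-07 m²; R₁ = ρL/(N·A_s) = (1.78×10^-8)(33.6)/(19×1.742e-07) = 0.1807 Ω
Section 2: A = π(1.29/2 mm)² = π(6.4500e-04 m)² = 1.307e-06 m²
R₂ = (1.78×10^-8)(23.9)/(1.307e-06) = 0.3255 Ω
R = R₁ + R₂ = 0.5062 Ω
P = I²R = (15.3)² × 0.5062 = 118 W

118 W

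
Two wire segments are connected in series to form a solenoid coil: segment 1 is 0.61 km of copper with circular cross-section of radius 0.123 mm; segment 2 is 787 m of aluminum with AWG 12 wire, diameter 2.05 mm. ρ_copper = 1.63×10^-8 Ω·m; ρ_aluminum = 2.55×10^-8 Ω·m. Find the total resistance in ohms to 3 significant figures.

Segment 1: A = πr² = π(1.2300e-04 m)² = 4.753e-08 m²
R₁ = ρL/A = (1.63×10^-8)(610)/(4.753e-08) = 209.2 Ω
Segment 2: A = π(2.05/2 mm)² = π(1.0250e-03 m)² = 3.301e-06 m²
R₂ = (2.55×10^-8)(787)/(3.301e-06) = 6.08 Ω
R = R₁ + R₂ = 215 Ω

215 Ω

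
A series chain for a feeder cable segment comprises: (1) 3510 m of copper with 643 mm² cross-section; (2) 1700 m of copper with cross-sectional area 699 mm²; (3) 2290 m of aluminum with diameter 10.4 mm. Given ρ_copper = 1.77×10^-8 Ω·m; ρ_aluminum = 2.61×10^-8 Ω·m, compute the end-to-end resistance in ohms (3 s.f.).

0.843 Ω

Seg 1: A = 643 mm² = 6.430e-04 m²
R_1 = (1.77×10^-8)(3510)/(6.430e-04) = 0.09662 Ω
Seg 2: A = 699 mm² = 6.990e-04 m²
R_2 = (1.77×10^-8)(1700)/(6.990e-04) = 0.04305 Ω
Seg 3: A = π(d/2)² = π(5.2000e-03 m)² = 8.495e-05 m²
R_3 = (2.61×10^-8)(2290)/(8.495e-05) = 0.7036 Ω
R_total = R_1 + R_2 + R_3 = 0.843 Ω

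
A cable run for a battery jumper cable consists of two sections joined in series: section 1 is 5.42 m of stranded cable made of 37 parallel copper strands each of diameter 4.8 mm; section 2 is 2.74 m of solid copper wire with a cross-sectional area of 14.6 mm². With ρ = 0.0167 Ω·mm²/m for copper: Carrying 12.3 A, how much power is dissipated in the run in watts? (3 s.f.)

ρ = 0.0167 Ω·mm²/m = 1.67×10^-8 Ω·m
Section 1: A_strand = π(2.4000e-03)² = 1.810e-05 m²; R₁ = ρL/(N·A_s) = (1.67×10^-8)(5.42)/(37×1.810e-05) = 1.352×10^-4 Ω
Section 2: A = 14.6 mm² = 1.460e-05 m²
R₂ = (1.67×10^-8)(2.74)/(1.460e-05) = 0.003134 Ω
R = R₁ + R₂ = 0.003269 Ω
P = I²R = (12.3)² × 0.003269 = 0.495 W

0.495 W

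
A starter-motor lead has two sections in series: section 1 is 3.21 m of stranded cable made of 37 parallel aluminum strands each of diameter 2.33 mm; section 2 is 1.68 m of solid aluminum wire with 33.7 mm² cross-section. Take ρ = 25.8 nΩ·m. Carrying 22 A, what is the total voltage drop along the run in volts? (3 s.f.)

0.0398 V

ρ = 25.8 nΩ·m = 2.58×10^-8 Ω·m
Section 1: A_strand = π(1.1650e-03)² = 4.264e-06 m²; R₁ = ρL/(N·A_s) = (2.58×10^-8)(3.21)/(37×4.264e-06) = 5.250×10^-4 Ω
Section 2: A = 33.7 mm² = 3.370e-05 m²
R₂ = (2.58×10^-8)(1.68)/(3.370e-05) = 0.001286 Ω
R = R₁ + R₂ = 0.001811 Ω
V = IR = 22 × 0.001811 = 0.0398 V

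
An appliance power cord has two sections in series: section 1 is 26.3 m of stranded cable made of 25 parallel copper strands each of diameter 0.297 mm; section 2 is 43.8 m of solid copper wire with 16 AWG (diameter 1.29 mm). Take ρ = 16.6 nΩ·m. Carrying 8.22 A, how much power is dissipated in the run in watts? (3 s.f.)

ρ = 16.6 nΩ·m = 1.66×10^-8 Ω·m
Section 1: A_strand = π(1.4850e-04)² = 6.928e-08 m²; R₁ = ρL/(N·A_s) = (1.66×10^-8)(26.3)/(25×6.928e-08) = 0.2521 Ω
Section 2: A = π(1.29/2 mm)² = π(6.4500e-04 m)² = 1.307e-06 m²
R₂ = (1.66×10^-8)(43.8)/(1.307e-06) = 0.5563 Ω
R = R₁ + R₂ = 0.8084 Ω
P = I²R = (8.22)² × 0.8084 = 54.6 W

54.6 W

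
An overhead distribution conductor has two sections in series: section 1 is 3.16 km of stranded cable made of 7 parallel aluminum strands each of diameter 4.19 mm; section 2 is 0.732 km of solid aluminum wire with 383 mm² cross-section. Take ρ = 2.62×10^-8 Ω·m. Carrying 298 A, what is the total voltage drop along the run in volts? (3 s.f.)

271 V

Section 1: A_strand = π(2.0950e-03)² = 1.379e-05 m²; R₁ = ρL/(N·A_s) = (2.62×10^-8)(3160)/(7×1.379e-05) = 0.8578 Ω
Section 2: A = 383 mm² = 3.830e-04 m²
R₂ = (2.62×10^-8)(732)/(3.830e-04) = 0.05007 Ω
R = R₁ + R₂ = 0.9078 Ω
V = IR = 298 × 0.9078 = 271 V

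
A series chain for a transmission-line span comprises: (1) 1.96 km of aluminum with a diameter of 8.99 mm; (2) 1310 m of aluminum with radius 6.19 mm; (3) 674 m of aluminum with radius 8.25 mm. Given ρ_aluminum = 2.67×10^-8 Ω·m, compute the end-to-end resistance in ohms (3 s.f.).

Seg 1: A = π(d/2)² = π(4.4950e-03 m)² = 6.348e-05 m²
R_1 = (2.67×10^-8)(1960)/(6.348e-05) = 0.8244 Ω
Seg 2: A = πr² = π(6.1900e-03 m)² = 1.204e-04 m²
R_2 = (2.67×10^-8)(1310)/(1.204e-04) = 0.2906 Ω
Seg 3: A = πr² = π(8.2500e-03 m)² = 2.138e-04 m²
R_3 = (2.67×10^-8)(674)/(2.138e-04) = 0.08416 Ω
R_total = R_1 + R_2 + R_3 = 1.20 Ω

1.20 Ω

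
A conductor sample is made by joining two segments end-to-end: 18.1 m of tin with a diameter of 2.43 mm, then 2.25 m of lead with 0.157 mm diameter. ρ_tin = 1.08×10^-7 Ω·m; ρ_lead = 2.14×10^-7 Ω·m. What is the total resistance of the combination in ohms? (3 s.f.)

25.3 Ω

Segment 1: A = π(d/2)² = π(1.2150e-03 m)² = 4.638e-06 m²
R₁ = ρL/A = (1.08×10^-7)(18.1)/(4.638e-06) = 0.4215 Ω
Segment 2: A = π(d/2)² = π(7.8500e-05 m)² = 1.936e-08 m²
R₂ = (2.14×10^-7)(2.25)/(1.936e-08) = 24.87 Ω
R = R₁ + R₂ = 25.3 Ω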